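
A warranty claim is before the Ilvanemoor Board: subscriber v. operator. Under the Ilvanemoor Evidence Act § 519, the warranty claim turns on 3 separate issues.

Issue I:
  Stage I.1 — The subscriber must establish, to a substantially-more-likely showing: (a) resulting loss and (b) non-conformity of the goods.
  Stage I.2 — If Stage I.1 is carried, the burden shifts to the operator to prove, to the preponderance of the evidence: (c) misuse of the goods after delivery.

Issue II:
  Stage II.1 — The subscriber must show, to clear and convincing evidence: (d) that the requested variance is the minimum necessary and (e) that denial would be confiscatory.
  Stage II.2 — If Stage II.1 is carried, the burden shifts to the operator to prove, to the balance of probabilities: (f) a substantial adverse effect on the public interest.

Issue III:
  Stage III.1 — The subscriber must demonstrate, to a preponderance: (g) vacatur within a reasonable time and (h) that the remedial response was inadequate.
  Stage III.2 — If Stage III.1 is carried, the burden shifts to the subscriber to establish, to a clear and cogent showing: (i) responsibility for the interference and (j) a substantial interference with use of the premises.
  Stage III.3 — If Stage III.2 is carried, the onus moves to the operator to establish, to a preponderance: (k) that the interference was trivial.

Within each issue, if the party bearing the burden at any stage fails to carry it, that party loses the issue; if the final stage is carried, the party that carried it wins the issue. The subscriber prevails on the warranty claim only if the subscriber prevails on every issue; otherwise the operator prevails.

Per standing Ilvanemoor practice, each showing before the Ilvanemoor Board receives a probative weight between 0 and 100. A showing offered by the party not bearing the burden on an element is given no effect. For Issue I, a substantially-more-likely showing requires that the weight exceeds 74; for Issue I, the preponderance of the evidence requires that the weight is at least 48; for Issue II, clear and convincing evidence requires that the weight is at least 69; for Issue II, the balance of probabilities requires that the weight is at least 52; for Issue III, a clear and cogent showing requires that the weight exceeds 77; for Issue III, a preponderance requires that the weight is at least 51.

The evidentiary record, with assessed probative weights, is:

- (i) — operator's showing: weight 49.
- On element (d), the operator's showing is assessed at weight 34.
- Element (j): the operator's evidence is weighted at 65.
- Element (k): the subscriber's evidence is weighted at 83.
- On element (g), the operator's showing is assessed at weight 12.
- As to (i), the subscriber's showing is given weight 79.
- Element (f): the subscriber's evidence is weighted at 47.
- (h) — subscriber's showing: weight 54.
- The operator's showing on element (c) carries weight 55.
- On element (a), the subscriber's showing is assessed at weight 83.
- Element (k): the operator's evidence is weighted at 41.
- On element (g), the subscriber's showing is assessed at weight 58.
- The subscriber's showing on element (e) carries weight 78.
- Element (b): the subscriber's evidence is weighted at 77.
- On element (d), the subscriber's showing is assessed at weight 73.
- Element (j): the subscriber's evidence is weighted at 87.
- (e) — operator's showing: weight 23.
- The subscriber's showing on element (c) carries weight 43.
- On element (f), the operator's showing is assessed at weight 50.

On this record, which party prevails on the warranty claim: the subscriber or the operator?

— Issue I —
Stage I.1 — burden on subscriber; standard: a substantially-more-likely showing (weight exceeds 74).
    (a): 83 > 74 [met]
    (b): 77 > 74 [met]
  Stage I.1 is satisfied; the onus moves to the operator.
Stage I.2 — burden on operator; standard: the preponderance of the evidence (weight is at least 48).
    (c): 55 (subscriber's 43 disregarded) ≥ 48 [met]
  The operator carries the last stage.
With every stage satisfied, the operator prevails on this issue.
— Issue II —
Stage II.1 (subscriber, clear and convincing evidence, weight is at least 69): (d) 73 (operator's 34 disregarded) ≥ 69 — meets; (e) 78 (operator's 23 disregarded) ≥ 69 — meets.
  Stage II.1 carried; the burden shifts to the operator.
Stage II.2 (operator, the balance of probabilities, weight is at least 52): (f) 50 (subscriber's 47 disregarded) < 52 — fails.
  The operator does not carry Stage II.2.
The subscriber prevails on this issue.
— Issue III —
Stage III.1 — burden on subscriber; standard: a preponderance (weight is at least 51).
    (g): 58 (operator's 12 disregarded) ≥ 51 [met]
    (h): 54 ≥ 51 [met]
  Stage III.1 carried; the burden remains with the subscriber.
Stage III.2 — burden on subscriber; standard: a clear and cogent showing (weight exceeds 77).
    (i): 79 (operator's 49 disregarded) > 77 [met]
    (j): 87 (operator's 65 disregarded) > 77 [met]
  The subscriber carries Stage III.2; the operator now bears the burden.
Stage III.3 — burden on operator; standard: a preponderance (weight is at least 51).
    (k): 41 (subscriber's 83 disregarded) < 51 [not met]
  The operator does not carry Stage III.3.
The analysis ends at Stage III.3; the subscriber prevails on this issue.
Per-issue: Issue I → operator; Issue II → subscriber; Issue III → subscriber. The subscriber must prevail on every issue; overall, the operator prevails.

operator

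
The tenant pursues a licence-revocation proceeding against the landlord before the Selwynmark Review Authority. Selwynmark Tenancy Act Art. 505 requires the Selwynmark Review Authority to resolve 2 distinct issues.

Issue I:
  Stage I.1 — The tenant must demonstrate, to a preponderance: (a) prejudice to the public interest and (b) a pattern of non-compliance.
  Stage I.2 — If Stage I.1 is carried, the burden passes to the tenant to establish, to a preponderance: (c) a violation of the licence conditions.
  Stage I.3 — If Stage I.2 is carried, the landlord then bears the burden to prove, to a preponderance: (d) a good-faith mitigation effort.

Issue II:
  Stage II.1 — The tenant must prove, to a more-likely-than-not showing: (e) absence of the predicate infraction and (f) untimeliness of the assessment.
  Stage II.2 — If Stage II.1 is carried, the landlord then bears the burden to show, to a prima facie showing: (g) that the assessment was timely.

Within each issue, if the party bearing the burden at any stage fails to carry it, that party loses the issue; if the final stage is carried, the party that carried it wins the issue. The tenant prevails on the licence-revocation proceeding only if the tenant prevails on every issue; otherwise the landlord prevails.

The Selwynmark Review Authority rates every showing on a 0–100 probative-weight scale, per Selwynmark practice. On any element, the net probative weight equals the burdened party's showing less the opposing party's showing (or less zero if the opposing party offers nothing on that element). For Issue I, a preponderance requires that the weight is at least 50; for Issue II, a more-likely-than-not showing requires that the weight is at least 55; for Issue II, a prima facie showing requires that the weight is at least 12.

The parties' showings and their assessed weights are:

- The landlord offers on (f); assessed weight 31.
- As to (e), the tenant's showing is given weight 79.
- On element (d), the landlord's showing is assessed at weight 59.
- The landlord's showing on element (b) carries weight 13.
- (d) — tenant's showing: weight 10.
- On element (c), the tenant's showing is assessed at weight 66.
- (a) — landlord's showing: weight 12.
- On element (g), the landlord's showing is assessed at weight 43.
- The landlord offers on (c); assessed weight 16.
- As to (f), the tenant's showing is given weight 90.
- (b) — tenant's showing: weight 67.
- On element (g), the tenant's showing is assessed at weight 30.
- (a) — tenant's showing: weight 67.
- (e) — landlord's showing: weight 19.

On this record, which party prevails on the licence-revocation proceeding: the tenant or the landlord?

landlord

— Issue I —
Stage I.1 (tenant, a preponderance, weight is at least 50): (a) net 67−12=55 ≥ 50 — meets; (b) net 67−13=54 ≥ 50 — meets.
  All elements met. The tenant retains the burden for Stage I.2.
Stage I.2 (tenant, a preponderance, weight is at least 50): (c) net 66−16=50 ≥ 50 — meets.
  Stage I.2 is satisfied; the onus moves to the landlord.
Stage I.3 (landlord, a preponderance, weight is at least 50): (d) net 59−10=49 < 50 — fails.
  Stage I.3 not carried; the landlord fails its burden.
The analysis ends at Stage I.3; the tenant prevails on this issue.
— Issue II —
Stage II.1 — burden on tenant; standard: a more-likely-than-not showing (weight is at least 55).
    (e): 79 − 19 = 60 ≥ 55 [met]
    (f): 90 − 31 = 59 ≥ 55 [met]
  All elements met. The burden passes to the landlord.
Stage II.2 — burden on landlord; standard: a prima facie showing (weight is at least 12).
    (g): 43 − 30 = 13 ≥ 12 [met]
  Stage II.2 carried; the final stage is satisfied.
All stages carried — the landlord prevails on this issue.
Per-issue: Issue I → tenant; Issue II → landlord. The tenant must prevail on every issue; overall, the landlord prevails.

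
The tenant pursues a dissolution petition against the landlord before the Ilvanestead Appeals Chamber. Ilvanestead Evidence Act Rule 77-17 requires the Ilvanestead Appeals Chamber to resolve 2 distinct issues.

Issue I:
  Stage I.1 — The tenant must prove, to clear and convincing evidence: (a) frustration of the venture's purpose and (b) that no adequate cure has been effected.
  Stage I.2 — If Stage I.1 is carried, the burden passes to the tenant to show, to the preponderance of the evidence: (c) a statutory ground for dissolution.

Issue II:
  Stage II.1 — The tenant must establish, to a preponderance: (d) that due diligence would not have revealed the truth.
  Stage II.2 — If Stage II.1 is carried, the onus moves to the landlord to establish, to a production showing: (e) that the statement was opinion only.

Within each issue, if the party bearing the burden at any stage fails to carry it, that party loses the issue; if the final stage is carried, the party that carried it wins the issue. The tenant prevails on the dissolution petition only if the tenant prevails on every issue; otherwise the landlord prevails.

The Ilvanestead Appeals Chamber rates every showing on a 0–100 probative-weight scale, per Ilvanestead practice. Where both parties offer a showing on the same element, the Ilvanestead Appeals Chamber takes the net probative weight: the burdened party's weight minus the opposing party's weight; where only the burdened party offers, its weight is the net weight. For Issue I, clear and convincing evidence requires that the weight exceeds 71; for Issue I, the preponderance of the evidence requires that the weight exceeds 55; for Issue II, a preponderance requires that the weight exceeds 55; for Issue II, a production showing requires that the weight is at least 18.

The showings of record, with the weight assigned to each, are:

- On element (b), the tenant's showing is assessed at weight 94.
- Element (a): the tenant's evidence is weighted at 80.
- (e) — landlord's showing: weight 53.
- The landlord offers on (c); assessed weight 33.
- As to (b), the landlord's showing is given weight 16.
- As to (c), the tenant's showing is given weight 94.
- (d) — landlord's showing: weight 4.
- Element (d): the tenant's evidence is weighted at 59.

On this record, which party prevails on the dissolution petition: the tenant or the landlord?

landlord

— Issue I —
Stage I.1 — burden on tenant; standard: clear and convincing evidence (weight exceeds 71).
    (a): 80 > 71 [met]
    (b): 94 − 16 = 78 > 71 [met]
  Stage I.1 carried; the burden remains with the tenant.
Stage I.2 — burden on tenant; standard: the preponderance of the evidence (weight exceeds 55).
    (c): 94 − 33 = 61 > 55 [met]
  Stage I.2 carried; the final stage is satisfied.
All stages carried — the tenant prevails on this issue.
— Issue II —
At Stage II.1 the tenant must meet a preponderance (weight exceeds 55): on (d) the weight is 59 less the opposing 4 gives net 55, ≤ 55, so (d) does not meet the standard.
  The tenant does not carry Stage II.1.
The landlord prevails on this issue.
Per-issue: Issue I → tenant; Issue II → landlord. The tenant must prevail on every issue; overall, the landlord prevails.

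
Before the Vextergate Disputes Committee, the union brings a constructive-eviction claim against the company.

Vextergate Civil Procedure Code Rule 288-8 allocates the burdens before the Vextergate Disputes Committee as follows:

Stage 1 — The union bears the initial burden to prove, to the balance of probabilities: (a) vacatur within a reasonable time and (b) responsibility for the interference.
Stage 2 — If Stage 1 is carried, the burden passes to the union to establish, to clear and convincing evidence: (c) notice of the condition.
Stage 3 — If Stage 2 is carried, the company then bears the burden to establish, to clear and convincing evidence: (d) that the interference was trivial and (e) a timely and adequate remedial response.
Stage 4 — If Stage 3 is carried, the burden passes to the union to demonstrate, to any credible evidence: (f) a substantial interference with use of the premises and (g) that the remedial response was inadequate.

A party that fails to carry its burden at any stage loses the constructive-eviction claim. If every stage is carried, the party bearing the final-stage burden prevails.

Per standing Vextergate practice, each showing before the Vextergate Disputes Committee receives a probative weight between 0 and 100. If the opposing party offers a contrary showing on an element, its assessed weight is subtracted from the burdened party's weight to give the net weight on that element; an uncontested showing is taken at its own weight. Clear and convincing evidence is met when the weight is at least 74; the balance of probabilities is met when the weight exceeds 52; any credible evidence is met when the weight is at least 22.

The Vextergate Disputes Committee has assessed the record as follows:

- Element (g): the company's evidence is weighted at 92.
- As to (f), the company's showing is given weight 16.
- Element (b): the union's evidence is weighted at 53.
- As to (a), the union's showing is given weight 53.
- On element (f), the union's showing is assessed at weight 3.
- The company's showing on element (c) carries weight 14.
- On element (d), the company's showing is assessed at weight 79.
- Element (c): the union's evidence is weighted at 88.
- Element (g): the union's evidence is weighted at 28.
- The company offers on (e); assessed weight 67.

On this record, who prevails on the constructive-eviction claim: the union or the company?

union

Stage 1 — burden on union; standard: the balance of probabilities (weight exceeds 52).
    (a): 53 > 52 [met]
    (b): 53 > 52 [met]
  Stage 1 carried; the burden remains with the union.
Stage 2 — burden on union; standard: clear and convincing evidence (weight is at least 74).
    (c): 88 − 14 = 74 ≥ 74 [met]
  All elements met. The burden passes to the company.
Stage 3 — burden on company; standard: clear and convincing evidence (weight is at least 74).
    (d): 79 ≥ 74 [met]
    (e): 67 < 74 [not met]
  Stage 3 not carried; the company fails its burden.
The union prevails.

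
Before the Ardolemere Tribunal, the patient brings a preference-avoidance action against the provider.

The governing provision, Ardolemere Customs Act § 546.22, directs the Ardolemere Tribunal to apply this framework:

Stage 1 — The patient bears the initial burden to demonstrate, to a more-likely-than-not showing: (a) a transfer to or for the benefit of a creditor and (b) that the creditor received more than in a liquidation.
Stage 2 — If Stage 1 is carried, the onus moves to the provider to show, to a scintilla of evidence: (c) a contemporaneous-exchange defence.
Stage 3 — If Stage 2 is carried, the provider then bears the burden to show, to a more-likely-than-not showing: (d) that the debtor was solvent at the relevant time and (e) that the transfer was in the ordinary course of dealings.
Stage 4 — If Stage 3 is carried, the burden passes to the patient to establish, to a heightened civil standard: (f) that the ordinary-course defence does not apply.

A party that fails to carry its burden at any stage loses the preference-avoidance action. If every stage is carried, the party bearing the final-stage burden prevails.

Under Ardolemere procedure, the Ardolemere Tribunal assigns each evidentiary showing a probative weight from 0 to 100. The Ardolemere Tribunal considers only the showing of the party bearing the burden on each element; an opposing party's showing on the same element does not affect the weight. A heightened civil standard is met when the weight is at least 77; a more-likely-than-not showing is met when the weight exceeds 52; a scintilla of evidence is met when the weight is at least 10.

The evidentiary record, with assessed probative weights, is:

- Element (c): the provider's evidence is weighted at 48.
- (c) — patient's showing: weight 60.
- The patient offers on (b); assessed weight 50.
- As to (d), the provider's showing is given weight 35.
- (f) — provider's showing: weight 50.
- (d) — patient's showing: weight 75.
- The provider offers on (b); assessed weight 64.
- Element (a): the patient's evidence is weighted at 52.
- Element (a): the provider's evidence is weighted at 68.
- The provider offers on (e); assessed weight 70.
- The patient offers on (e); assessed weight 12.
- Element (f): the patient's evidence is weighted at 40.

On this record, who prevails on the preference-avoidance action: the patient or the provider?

At Stage 1 the patient must meet a more-likely-than-not showing (weight exceeds 52): on (a) the weight is 52 (the provider's 68 is given no effect), ≤ 52, so (a) does not meet the standard; on (b) the weight is 50 (the provider's 64 is given no effect), ≤ 52, so (b) does not meet the standard.
  Not every element is met, so the patient fails to carry Stage 1.
The provider prevails.

provider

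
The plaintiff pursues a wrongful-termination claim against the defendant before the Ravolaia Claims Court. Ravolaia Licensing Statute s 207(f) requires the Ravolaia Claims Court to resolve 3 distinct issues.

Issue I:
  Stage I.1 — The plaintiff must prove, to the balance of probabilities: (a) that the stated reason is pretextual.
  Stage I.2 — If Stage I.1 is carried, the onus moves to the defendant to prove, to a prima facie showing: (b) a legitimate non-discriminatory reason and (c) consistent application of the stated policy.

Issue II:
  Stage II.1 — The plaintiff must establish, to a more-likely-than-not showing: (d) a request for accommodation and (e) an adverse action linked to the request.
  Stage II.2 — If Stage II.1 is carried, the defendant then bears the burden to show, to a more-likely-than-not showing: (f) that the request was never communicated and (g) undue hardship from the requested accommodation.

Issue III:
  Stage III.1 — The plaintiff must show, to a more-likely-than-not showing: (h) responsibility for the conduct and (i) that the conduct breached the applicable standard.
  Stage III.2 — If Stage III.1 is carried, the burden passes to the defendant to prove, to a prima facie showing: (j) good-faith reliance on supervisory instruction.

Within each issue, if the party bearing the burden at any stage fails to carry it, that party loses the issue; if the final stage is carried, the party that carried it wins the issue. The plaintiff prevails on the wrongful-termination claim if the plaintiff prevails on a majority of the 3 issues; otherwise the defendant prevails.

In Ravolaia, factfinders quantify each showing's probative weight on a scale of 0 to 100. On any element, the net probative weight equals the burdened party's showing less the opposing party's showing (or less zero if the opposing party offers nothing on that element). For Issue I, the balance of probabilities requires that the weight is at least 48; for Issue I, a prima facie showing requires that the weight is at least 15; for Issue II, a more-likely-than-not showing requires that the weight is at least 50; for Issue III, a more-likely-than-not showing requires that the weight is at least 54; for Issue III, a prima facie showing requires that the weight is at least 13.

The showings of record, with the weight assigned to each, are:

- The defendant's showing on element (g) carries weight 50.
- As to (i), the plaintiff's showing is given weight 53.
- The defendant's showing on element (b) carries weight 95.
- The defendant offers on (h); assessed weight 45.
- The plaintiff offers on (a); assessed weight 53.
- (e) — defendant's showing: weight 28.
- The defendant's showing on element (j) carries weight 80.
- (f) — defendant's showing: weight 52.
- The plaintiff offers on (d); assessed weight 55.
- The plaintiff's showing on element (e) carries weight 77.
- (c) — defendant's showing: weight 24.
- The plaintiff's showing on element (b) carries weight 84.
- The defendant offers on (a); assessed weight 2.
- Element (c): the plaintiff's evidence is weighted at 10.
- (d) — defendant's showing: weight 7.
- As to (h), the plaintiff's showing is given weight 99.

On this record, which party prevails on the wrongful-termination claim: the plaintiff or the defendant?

defendant

— Issue I —
At Stage I.1 the plaintiff must meet the balance of probabilities (weight is at least 48): on (a) the weight is 53 less the opposing 2 gives net 51, ≥ 48, so (a) meets the standard.
  The plaintiff carries Stage I.1; the defendant now bears the burden.
At Stage I.2 the defendant must meet a prima facie showing (weight is at least 15): on (b) the weight is 95 less the opposing 84 gives net 11, which does not reach 15, so (b) does not meet the standard; on (c) the weight is 24 less the opposing 10 gives net 14, which does not reach 15, so (c) does not meet the standard.
  The defendant does not carry Stage I.2.
The plaintiff prevails on this issue.
— Issue II —
Stage II.1 — burden on plaintiff; standard: a more-likely-than-not showing (weight is at least 50).
    (d): 55 − 7 = 48 < 50 [not met]
    (e): 77 − 28 = 49 < 50 [not met]
  Stage II.1 not carried; the plaintiff fails its burden.
The analysis ends at Stage II.1; the defendant prevails on this issue.
— Issue III —
Stage III.1 — burden on plaintiff; standard: a more-likely-than-not showing (weight is at least 54).
    (h): 99 − 45 = 54 ≥ 54 [met]
    (i): 53 < 54 [not met]
  Not every element is met, so the plaintiff fails to carry Stage III.1.
So the defendant prevails on this issue.
Per-issue: Issue I → plaintiff; Issue II → defendant; Issue III → defendant. The plaintiff must prevail on a majority of issues; overall, the defendant prevails.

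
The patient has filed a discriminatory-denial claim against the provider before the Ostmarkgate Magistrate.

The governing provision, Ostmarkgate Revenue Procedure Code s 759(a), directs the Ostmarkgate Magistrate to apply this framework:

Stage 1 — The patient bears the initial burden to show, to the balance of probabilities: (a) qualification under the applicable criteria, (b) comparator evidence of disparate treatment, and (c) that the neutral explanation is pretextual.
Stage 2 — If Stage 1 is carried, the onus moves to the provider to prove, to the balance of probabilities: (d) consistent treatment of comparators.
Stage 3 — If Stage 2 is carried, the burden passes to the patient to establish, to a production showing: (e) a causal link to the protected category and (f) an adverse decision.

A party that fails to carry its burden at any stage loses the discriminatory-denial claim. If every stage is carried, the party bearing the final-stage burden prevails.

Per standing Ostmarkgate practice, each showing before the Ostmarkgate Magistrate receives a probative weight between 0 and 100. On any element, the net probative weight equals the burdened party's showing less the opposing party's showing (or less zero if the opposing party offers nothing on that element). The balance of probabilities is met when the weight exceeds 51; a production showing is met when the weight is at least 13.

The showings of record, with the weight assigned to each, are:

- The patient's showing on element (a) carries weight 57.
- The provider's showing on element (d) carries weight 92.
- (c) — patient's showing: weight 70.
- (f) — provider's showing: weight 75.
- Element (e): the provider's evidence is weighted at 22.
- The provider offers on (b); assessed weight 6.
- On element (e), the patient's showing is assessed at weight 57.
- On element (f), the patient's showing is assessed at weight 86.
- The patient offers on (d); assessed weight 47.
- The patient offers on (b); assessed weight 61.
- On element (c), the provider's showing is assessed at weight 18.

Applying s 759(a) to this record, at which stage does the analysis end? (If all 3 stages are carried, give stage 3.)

stage 2

Stage 1 — burden on patient; standard: the balance of probabilities (weight exceeds 51).
    (a): 57 > 51 [met]
    (b): 61 − 6 = 55 > 51 [met]
    (c): 70 − 18 = 52 > 51 [met]
  Stage 1 carried; the burden shifts to the provider.
Stage 2 — burden on provider; standard: the balance of probabilities (weight exceeds 51).
    (d): 92 − 47 = 45 ≤ 51 [not met]
  Not every element is met, so the provider fails to carry Stage 2.
The patient prevails.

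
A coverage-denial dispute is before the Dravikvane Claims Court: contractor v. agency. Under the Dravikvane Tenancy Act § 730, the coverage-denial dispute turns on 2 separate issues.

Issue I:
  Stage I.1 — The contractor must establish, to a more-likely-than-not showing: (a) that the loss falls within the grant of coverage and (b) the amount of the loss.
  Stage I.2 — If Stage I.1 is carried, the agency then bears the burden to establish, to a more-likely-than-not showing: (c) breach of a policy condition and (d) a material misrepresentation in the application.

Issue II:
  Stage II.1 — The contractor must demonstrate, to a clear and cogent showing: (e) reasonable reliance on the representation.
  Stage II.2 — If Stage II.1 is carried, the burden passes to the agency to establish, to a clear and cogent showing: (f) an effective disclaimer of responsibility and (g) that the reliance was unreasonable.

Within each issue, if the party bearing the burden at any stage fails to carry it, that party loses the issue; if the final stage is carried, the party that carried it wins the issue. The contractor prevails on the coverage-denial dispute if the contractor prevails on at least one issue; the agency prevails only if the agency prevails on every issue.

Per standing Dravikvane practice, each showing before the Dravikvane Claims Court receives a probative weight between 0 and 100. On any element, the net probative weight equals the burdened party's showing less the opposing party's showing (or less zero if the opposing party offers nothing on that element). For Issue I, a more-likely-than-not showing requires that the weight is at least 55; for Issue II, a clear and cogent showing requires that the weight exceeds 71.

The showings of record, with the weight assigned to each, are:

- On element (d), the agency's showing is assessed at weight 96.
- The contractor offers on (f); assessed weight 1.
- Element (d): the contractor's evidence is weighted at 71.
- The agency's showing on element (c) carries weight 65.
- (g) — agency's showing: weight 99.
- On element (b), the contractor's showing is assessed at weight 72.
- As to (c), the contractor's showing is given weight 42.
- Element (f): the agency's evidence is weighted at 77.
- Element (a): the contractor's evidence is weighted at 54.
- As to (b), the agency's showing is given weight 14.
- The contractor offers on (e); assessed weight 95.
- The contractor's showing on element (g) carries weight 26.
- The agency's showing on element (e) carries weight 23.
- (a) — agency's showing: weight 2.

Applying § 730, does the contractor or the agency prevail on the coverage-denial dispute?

— Issue I —
Stage I.1 (contractor, a more-likely-than-not showing, weight is at least 55): (a) net 54−2=52 < 55 — fails; (b) net 72−14=58 ≥ 55 — meets.
  Stage I.1 not carried; the contractor fails its burden.
The agency prevails on this issue.
— Issue II —
At Stage II.1 the contractor must meet a clear and cogent showing (weight exceeds 71): on (e) the weight is 95 less the opposing 23 gives net 72, which does exceed 71, so (e) meets the standard.
  The contractor carries Stage II.1; the agency now bears the burden.
At Stage II.2 the agency must meet a clear and cogent showing (weight exceeds 71): on (f) the weight is 77 less the opposing 1 gives net 76, which does exceed 71, so (f) meets the standard; on (g) the weight is 99 less the opposing 26 gives net 73, which does exceed 71, so (g) meets the standard.
  Stage II.2 carried; the final stage is satisfied.
All stages carried — the agency prevails on this issue.
Per-issue: Issue I → agency; Issue II → agency. The contractor must prevail on at least one issue; overall, the agency prevails.

agency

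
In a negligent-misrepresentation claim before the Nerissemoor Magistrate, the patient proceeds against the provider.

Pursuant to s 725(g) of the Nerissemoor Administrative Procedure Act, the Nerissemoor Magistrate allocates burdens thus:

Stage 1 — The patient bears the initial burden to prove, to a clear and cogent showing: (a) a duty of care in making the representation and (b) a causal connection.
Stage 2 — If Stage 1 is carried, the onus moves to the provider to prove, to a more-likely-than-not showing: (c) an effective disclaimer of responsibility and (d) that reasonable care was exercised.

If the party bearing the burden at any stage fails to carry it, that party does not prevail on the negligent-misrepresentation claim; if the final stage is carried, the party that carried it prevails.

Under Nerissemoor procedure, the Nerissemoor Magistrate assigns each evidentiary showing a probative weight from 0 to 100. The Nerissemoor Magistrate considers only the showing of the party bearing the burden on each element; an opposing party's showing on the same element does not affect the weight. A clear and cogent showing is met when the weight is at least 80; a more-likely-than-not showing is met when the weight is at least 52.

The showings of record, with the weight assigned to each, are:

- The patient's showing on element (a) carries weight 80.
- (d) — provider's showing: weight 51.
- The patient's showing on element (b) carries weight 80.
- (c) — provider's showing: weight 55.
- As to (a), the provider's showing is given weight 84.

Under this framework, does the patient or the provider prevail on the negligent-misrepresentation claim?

Stage 1 — burden on patient; standard: a clear and cogent showing (weight is at least 80).
    (a): 80 (provider's 84 disregarded) ≥ 80 [met]
    (b): 80 ≥ 80 [met]
  Stage 1 carried; the burden shifts to the provider.
Stage 2 — burden on provider; standard: a more-likely-than-not showing (weight is at least 52).
    (c): 55 ≥ 52 [met]
    (d): 51 < 52 [not met]
  The provider does not carry Stage 2.
The patient prevails.

patient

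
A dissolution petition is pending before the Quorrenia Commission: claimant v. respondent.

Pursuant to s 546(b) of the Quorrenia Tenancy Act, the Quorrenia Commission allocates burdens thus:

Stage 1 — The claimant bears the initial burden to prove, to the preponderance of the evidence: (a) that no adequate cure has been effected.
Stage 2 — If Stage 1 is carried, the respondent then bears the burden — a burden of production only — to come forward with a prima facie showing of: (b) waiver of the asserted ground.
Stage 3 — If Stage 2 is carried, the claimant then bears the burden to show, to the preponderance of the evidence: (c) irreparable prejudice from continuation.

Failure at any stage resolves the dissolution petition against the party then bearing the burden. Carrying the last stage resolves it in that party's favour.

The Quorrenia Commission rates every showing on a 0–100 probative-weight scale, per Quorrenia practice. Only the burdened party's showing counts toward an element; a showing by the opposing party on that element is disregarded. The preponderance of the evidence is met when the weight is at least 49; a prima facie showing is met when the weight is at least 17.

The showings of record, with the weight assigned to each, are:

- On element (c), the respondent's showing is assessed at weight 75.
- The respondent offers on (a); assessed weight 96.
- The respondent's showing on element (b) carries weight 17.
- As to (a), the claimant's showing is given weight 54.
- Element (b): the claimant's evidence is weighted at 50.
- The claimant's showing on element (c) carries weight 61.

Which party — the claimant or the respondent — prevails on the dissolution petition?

claimant

At Stage 1 the claimant must meet the preponderance of the evidence (weight is at least 49): on (a) the weight is 54 (the respondent's 96 is given no effect), which does reach 49, so (a) meets the standard.
  Stage 1 is satisfied; the onus moves to the respondent.
At Stage 2 the respondent must meet a prima facie showing (weight is at least 17): on (b) the weight is 17 (the claimant's 50 is given no effect), which does reach 17, so (b) meets the standard.
  The respondent carries Stage 2; the claimant now bears the burden.
At Stage 3 the claimant must meet the preponderance of the evidence (weight is at least 49): on (c) the weight is 61 (the respondent's 75 is given no effect), ≥ 49, so (c) meets the standard.
  The claimant carries the last stage.
With every stage satisfied, the claimant prevails.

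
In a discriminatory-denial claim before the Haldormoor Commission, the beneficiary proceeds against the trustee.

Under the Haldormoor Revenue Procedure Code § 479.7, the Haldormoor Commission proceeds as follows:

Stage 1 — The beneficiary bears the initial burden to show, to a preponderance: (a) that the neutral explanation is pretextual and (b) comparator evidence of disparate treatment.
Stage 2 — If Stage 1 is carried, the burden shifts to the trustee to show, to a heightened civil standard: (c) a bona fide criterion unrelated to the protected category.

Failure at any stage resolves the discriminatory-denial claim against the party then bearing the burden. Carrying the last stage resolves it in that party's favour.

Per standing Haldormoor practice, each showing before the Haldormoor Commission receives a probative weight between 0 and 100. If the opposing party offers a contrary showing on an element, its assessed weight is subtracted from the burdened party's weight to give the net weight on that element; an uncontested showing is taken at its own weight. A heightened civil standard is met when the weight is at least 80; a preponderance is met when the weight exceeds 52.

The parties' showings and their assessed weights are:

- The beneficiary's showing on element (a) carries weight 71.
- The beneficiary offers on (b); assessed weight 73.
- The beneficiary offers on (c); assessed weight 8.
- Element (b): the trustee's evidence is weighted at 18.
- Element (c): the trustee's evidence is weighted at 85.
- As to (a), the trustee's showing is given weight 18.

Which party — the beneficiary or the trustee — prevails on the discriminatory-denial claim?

beneficiary

Stage 1 (beneficiary, a preponderance, weight exceeds 52): (a) net 71−18=53 > 52 — meets; (b) net 73−18=55 > 52 — meets.
  All elements met. The burden passes to the trustee.
Stage 2 (trustee, a heightened civil standard, weight is at least 80): (c) net 85−8=77 < 80 — fails.
  Stage 2 not carried; the trustee fails its burden.
The analysis ends at Stage 2; the beneficiary prevails.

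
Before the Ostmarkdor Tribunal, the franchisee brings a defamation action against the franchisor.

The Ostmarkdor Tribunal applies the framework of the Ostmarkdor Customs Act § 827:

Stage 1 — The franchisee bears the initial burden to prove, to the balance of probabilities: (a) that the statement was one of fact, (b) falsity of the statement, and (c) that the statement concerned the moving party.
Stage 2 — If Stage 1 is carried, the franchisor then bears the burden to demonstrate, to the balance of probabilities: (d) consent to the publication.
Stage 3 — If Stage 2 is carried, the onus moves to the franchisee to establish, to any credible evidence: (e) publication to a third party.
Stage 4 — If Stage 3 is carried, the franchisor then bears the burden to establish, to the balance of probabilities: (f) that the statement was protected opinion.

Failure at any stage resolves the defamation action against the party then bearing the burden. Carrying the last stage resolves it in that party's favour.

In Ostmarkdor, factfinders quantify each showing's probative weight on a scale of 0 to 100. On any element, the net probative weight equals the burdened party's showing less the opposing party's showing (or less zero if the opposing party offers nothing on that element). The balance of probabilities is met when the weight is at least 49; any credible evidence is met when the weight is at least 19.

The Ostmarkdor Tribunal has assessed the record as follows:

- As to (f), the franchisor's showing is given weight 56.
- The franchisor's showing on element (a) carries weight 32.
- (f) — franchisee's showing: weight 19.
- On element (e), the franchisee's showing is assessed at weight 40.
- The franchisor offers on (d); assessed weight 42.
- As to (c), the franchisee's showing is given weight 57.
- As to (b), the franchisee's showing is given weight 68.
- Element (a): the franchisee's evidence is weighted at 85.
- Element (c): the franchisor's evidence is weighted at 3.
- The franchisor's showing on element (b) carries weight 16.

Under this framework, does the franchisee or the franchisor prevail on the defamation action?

Stage 1 — burden on franchisee; standard: the balance of probabilities (weight is at least 49).
    (a): 85 − 32 = 53 ≥ 49 [met]
    (b): 68 − 16 = 52 ≥ 49 [met]
    (c): 57 − 3 = 54 ≥ 49 [met]
  Stage 1 carried; the burden shifts to the franchisor.
Stage 2 — burden on franchisor; standard: the balance of probabilities (weight is at least 49).
    (d): 42 < 49 [not met]
  The franchisor does not carry Stage 2.
So the franchisee prevails.

franchisee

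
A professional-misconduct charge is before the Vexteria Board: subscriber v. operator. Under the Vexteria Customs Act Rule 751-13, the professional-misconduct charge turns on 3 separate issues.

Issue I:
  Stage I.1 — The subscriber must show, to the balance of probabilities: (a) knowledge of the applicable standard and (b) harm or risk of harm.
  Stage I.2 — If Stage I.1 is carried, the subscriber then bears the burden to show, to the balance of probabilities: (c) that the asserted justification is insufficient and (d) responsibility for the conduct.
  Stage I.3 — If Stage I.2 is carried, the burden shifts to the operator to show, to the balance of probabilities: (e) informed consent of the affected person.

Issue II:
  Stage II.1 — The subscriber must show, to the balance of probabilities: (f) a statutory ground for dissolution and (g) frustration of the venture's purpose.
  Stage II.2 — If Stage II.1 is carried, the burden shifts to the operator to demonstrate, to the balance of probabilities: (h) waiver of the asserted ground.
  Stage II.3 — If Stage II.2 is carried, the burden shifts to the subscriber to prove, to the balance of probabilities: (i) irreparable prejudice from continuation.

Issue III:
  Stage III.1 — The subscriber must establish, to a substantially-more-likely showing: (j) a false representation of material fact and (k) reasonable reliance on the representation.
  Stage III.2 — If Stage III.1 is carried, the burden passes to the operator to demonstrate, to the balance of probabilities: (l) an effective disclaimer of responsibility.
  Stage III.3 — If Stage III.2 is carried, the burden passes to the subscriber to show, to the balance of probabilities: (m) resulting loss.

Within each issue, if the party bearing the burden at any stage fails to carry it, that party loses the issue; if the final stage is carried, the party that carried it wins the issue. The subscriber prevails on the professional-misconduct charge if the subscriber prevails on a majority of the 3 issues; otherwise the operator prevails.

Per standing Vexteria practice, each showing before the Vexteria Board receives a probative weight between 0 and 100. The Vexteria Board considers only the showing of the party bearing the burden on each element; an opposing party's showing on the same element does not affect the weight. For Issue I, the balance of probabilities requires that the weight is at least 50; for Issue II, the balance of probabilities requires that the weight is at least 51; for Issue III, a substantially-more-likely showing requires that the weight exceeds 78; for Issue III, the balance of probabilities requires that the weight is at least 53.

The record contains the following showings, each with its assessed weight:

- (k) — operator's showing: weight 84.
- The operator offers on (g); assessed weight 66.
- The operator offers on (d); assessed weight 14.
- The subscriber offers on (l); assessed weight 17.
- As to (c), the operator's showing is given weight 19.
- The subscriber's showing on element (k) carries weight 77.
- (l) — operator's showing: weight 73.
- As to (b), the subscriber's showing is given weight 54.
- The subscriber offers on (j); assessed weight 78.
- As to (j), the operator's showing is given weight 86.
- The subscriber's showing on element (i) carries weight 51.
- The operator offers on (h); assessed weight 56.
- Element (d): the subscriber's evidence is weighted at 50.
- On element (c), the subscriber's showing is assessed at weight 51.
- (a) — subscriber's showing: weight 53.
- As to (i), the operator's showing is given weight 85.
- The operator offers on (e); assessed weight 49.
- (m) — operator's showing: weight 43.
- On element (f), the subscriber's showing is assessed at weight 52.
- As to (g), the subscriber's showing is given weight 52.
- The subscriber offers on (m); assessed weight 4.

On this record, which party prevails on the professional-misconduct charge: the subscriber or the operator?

— Issue I —
Stage I.1 (subscriber, the balance of probabilities, weight is at least 50): (a) 53 ≥ 50 — meets; (b) 54 ≥ 50 — meets.
  Stage I.1 carried; the burden remains with the subscriber.
Stage I.2 (subscriber, the balance of probabilities, weight is at least 50): (c) 51 (operator's 19 disregarded) ≥ 50 — meets; (d) 50 (operator's 14 disregarded) ≥ 50 — meets.
  All elements met. The burden passes to the operator.
Stage I.3 (operator, the balance of probabilities, weight is at least 50): (e) 49 < 50 — fails.
  Stage I.3 not carried; the operator fails its burden.
The subscriber prevails on this issue.
— Issue II —
Stage II.1 — burden on subscriber; standard: the balance of probabilities (weight is at least 51).
    (f): 52 ≥ 51 [met]
    (g): 52 (operator's 66 disregarded) ≥ 51 [met]
  The subscriber carries Stage II.1; the operator now bears the burden.
Stage II.2 — burden on operator; standard: the balance of probabilities (weight is at least 51).
    (h): 56 ≥ 51 [met]
  Stage II.2 carried; the burden shifts to the subscriber.
Stage II.3 — burden on subscriber; standard: the balance of probabilities (weight is at least 51).
    (i): 51 (operator's 85 disregarded) ≥ 51 [met]
  Stage II.3 carried; the final stage is satisfied.
With every stage satisfied, the subscriber prevails on this issue.
— Issue III —
Stage III.1 — burden on subscriber; standard: a substantially-more-likely showing (weight exceeds 78).
    (j): 78 (operator's 86 disregarded) ≤ 78 [not met]
    (k): 77 (operator's 84 disregarded) ≤ 78 [not met]
  Stage III.1 not carried; the subscriber fails its burden.
So the operator prevails on this issue.
Per-issue: Issue I → subscriber; Issue II → subscriber; Issue III → operator. The subscriber must prevail on a majority of issues; overall, the subscriber prevails.

subscriber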